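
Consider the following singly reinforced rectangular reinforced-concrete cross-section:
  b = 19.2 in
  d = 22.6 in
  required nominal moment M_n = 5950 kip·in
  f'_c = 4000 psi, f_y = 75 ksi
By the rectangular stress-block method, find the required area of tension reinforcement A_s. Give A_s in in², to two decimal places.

From M_n = 0.85 f'_c a b (d − a/2):
a = d − √(d² − 2M_n/(0.85 f'_c b)) = 22.6 − √(22.6² − 2 × 5950/(0.85 × 4 × 19.2)) = 4.476 in.
A_s = 0.85 f'_c a b / f_y = 0.85 × 4 × 4.476 × 19.2 / 75 = 3.896 in².

A_s ≈ 3.90 in²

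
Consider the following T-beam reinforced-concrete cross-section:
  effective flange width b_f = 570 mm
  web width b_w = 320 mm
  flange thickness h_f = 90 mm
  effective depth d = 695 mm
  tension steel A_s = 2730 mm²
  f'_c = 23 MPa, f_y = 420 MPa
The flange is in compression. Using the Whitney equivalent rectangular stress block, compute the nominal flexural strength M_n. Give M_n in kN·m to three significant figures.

Tension: T = A_s f_y = 2730 × 420 = 1146600 N.
Try a within the flange: a = T/(0.85 f'_c b_f) = 1146600/(0.85 × 23 × 570) = 102.89 mm.
a = 102.89 > h_f = 90 mm: the block extends into the web. Split into flange-overhang and web parts.
C_f = 0.85 f'_c (b_f − b_w) h_f = 0.85 × 23 × (570 − 320) × 90 = 439875 N.
Remaining web compression depth: a_w = (T − C_f)/(0.85 f'_c b_w) = (1146600 − 439875)/(0.85 × 23 × 320) = 112.97 mm.
M_n = C_f(d − h_f/2) + (T − C_f)(d − a_w/2) = 439875 × (695 − 45) + 706725 × (695 − 56.485) = 285.92 + 451.25 = 737.17 × 10⁶ N·mm.
M_n = 737.17 kN·m.

M_n ≈ 737 kN·m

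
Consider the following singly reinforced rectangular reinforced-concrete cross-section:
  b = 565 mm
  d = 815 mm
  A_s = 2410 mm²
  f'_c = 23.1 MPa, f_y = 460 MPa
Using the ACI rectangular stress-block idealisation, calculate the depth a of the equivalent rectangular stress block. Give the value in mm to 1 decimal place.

T = A_s f_y = 2410 × 460 = 1108600 N = 1108.6 kN.
Setting C = 0.85 f'_c a b equal to T: a = 1108600/(0.85 × 23.1 × 565) = 99.9 mm.

a ≈ 99.9 mm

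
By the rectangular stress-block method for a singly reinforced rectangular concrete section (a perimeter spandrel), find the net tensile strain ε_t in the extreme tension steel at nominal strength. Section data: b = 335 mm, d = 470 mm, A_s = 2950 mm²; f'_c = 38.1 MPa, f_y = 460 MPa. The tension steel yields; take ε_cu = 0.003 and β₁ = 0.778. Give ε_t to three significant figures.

a = A_s f_y/(0.85 f'_c b) = 125.08 mm.
β₁ = 0.778, so c = a/β₁ = 125.08/0.778 = 160.77 mm.
From the linear strain diagram with ε_cu = 0.003: ε_t = 0.003 (d − c)/c = 0.003 × (470 − 160.77)/160.77 = 0.00577.
Since ε_t ≥ 0.005, the section is tension-controlled.

ε_t ≈ 0.00577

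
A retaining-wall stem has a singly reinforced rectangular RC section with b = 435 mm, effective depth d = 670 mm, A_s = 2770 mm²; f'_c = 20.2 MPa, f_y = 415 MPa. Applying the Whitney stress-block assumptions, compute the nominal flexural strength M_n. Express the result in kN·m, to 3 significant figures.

M_n ≈ 682 kN·m

T = A_s f_y = 2770 × 415 = 1149550 N = 1149.55 kN.
From C = T: a = T/(0.85 f'_c b) = 1149550/(0.85 × 20.2 × 435) = 153.91 mm.
M_n = T(d − a/2) = 1149.55 kN × (670 − 76.955) mm = 681.73 kN·m.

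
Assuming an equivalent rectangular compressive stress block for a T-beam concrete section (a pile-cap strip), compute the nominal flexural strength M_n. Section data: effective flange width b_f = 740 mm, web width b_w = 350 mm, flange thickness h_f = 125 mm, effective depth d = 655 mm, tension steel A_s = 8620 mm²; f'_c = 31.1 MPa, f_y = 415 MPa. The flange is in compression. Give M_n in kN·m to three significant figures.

Tension: T = A_s f_y = 8620 × 415 = 3577300 N.
Try a within the flange: a = T/(0.85 f'_c b_f) = 3577300/(0.85 × 31.1 × 740) = 182.87 mm.
a = 182.87 > h_f = 125 mm: the block extends into the web. Split into flange-overhang and web parts.
C_f = 0.85 f'_c (b_f − b_w) h_f = 0.85 × 31.1 × (740 − 350) × 125 = 1288706 N.
Remaining web compression depth: a_w = (T − C_f)/(0.85 f'_c b_w) = (3577300 − 1288706)/(0.85 × 31.1 × 350) = 247.36 mm.
M_n = C_f(d − h_f/2) + (T − C_f)(d − a_w/2) = 1288706 × (655 − 62.5) + 2288594 × (655 − 123.68) = 763.56 + 1215.98 = 1979.54 × 10⁶ N·mm.
M_n = 1979.54 kN·m.

M_n ≈ 1980 kN·m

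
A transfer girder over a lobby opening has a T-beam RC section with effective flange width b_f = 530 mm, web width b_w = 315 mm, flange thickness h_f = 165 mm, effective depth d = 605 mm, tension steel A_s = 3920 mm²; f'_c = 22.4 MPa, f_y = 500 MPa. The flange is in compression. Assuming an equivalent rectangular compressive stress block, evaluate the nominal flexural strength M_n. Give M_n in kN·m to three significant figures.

M_n ≈ 993 kN·m

Tension: T = A_s f_y = 3920 × 500 = 1960000 N.
Try a within the flange: a = T/(0.85 f'_c b_f) = 1960000/(0.85 × 22.4 × 530) = 194.23 mm.
a = 194.23 > h_f = 165 mm: the block extends into the web. Split into flange-overhang and web parts.
C_f = 0.85 f'_c (b_f − b_w) h_f = 0.85 × 22.4 × (530 − 315) × 165 = 675444 N.
Remaining web compression depth: a_w = (T − C_f)/(0.85 f'_c b_w) = (1960000 − 675444)/(0.85 × 22.4 × 315) = 214.18 mm.
M_n = C_f(d − h_f/2) + (T − C_f)(d − a_w/2) = 675444 × (605 − 82.5) + 1284556 × (605 − 107.09) = 352.92 + 639.59 = 992.51 × 10⁶ N·mm.
M_n = 992.51 kN·m.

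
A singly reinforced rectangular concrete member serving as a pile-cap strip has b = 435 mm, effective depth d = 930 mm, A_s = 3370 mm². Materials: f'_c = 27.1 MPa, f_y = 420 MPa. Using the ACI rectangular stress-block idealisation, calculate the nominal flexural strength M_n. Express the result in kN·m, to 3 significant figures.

M_n ≈ 1220 kN·m

T = A_s f_y = 3370 × 420 = 1415400 N = 1415.4 kN.
From C = T: a = T/(0.85 f'_c b) = 1415400/(0.85 × 27.1 × 435) = 141.25 mm.
M_n = T(d − a/2) = 1415.4 kN × (930 − 70.625) mm = 1216.36 kN·m.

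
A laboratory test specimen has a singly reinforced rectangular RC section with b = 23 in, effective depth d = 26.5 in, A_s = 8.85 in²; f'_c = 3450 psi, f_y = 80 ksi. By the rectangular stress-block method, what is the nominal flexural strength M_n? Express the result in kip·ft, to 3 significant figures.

M_n ≈ 1250 kip·ft

T = A_s f_y = 8.85 × 80 = 708 kips.
a = T/(0.85 f'_c b) = 708/(0.85 × 3.45 × 23) = 10.497 in.
M_n = T(d − a/2) = 708 × (26.5 − 5.2485) = 15046.1 kip·in = 15046.1/12 = 1253.84 kip·ft.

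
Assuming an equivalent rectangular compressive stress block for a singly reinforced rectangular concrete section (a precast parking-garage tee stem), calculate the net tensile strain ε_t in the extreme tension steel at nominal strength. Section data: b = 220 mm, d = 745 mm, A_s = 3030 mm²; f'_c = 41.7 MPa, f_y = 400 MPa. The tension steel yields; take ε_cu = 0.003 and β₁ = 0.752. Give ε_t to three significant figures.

ε_t ≈ 0.00781

a = A_s f_y/(0.85 f'_c b) = 155.43 mm.
β₁ = 0.752, so c = a/β₁ = 155.43/0.752 = 206.69 mm.
From the linear strain diagram with ε_cu = 0.003: ε_t = 0.003 (d − c)/c = 0.003 × (745 − 206.69)/206.69 = 0.00781.
Since ε_t ≥ 0.005, the section is tension-controlled.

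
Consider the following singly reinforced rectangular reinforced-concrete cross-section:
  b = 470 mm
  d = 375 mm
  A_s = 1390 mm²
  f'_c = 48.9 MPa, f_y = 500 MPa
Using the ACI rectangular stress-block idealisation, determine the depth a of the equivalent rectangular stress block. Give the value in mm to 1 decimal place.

a ≈ 35.6 mm

T = A_s f_y = 1390 × 500 = 695000 N = 695 kN.
Setting C = 0.85 f'_c a b equal to T: a = 695000/(0.85 × 48.9 × 470) = 35.6 mm.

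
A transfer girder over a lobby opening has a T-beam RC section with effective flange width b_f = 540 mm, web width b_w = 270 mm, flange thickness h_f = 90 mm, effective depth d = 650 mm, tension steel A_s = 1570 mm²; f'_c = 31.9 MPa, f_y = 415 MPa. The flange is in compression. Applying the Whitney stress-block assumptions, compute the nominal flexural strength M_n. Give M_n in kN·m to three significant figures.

Tension: T = A_s f_y = 1570 × 415 = 651550 N.
Try a within the flange: a = T/(0.85 f'_c b_f) = 651550/(0.85 × 31.9 × 540) = 44.50 mm.
Since a = 44.50 ≤ h_f = 90 mm, the stress block lies entirely in the flange; analyse as a rectangular beam of width b_f.
M_n = T(d − a/2) = 651550 × (650 − 22.25) = 409.01 × 10⁶ N·mm.
M_n = 409.01 kN·m.

M_n ≈ 409 kN·m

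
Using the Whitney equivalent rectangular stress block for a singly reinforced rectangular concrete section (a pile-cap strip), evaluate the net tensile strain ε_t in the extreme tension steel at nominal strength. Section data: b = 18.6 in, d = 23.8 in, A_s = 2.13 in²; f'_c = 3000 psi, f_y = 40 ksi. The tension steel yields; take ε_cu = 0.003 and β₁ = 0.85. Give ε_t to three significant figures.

a = A_s f_y/(0.85 f'_c b) = 1.796 in.
β₁ = 0.85, so c = a/β₁ = 1.796/0.85 = 2.113 in.
From the linear strain diagram with ε_cu = 0.003: ε_t = 0.003 (d − c)/c = 0.003 × (23.8 − 2.113)/2.113 = 0.0308.
Since ε_t ≥ 0.005, the section is tension-controlled.

ε_t ≈ 0.0308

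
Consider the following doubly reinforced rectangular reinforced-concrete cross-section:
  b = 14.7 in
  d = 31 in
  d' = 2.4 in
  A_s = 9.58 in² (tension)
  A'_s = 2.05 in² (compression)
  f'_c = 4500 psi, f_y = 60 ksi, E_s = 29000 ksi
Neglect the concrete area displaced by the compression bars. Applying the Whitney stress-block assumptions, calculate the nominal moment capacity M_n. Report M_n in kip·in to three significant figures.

M_n ≈ 15700 kip·in

Assume both steels yield.
a = (A_s − A'_s) f_y/(0.85 f'_c b) = (9.58 − 2.05) × 60/(0.85 × 4.5 × 14.7) = 8.035 in.
c = a/β₁ = 8.035/0.825 = 9.739 in; ε'_s = 0.003(c − d')/c = 0.0023 ≥ ε_y = 0.0021, so the compression steel yields.
M_n = (A_s − A'_s) f_y (d − a/2) + A'_s f_y (d − d') = 451.8 × (31 − 4.0175) + 123 × (31 − 2.4) = 12190.7 + 3517.8 = 15708.5 kip·in.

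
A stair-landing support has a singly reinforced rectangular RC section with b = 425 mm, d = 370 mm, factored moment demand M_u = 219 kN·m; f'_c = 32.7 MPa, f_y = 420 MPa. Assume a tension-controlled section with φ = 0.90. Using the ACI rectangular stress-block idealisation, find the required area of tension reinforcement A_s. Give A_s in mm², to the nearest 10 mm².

M_n = M_u/φ = 219/0.90 = 243.333 kN·m.
With M_n = 0.85 f'_c a b (d − a/2), solve the quadratic for a:
a = d − √(d² − 2M_n/(0.85 f'_c b)) = 370 − √(370² − 2 × 243.333×10⁶/(0.85 × 32.7 × 425)) = 60.64 mm.
A_s = 0.85 f'_c a b / f_y = 0.85 × 32.7 × 60.64 × 425 / 420 = 1705.6 mm².

A_s ≈ 1710 mm²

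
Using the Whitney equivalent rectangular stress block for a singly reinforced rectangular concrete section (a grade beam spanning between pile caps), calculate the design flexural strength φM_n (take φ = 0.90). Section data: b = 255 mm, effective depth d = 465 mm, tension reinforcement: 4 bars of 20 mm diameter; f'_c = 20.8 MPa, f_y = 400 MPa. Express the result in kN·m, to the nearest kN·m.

A_s = 4 × 314 = 1256 mm².
T = A_s f_y = 1256 × 400 = 502400 N = 502.4 kN.
From C = T: a = T/(0.85 f'_c b) = 502400/(0.85 × 20.8 × 255) = 111.44 mm.
M_n = T(d − a/2) = 502.4 kN × (465 − 55.72) mm = 205.62 kN·m.
φM_n = 0.90 × 205.62 = 185.06 kN·m.

φM_n ≈ 185 kN·m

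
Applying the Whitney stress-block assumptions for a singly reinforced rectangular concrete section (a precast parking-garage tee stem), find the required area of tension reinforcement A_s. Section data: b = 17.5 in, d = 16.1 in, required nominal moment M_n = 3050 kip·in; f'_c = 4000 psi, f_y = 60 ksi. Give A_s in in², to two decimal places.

A_s ≈ 3.55 in²

From M_n = 0.85 f'_c a b (d − a/2):
a = d − √(d² − 2M_n/(0.85 f'_c b)) = 16.1 − √(16.1² − 2 × 3050/(0.85 × 4 × 17.5)) = 3.582 in.
A_s = 0.85 f'_c a b / f_y = 0.85 × 4 × 3.582 × 17.5 / 60 = 3.552 in².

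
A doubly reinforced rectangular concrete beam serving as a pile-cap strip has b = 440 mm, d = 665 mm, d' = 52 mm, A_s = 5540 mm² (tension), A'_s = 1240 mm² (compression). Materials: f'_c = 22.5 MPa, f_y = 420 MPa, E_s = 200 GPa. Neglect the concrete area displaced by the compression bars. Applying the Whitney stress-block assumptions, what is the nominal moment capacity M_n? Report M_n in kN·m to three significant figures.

Assume both tension and compression steel yield.
Net tension couple steel: A_s − A'_s = 4300 mm².
a = (A_s − A'_s) f_y / (0.85 f'_c b) = 1806000/(0.85 × 22.5 × 440) = 214.62 mm.
c = a/β₁ = 214.62/0.85 = 252.49 mm; ε'_s = 0.003(c − d')/c = 0.0024 ≥ f_y/E_s = 0.0021, so compression steel does yield.
M_n = (A_s − A'_s) f_y (d − a/2) + A'_s f_y (d − d') = [1806000 × (665 − 107.31) + 520800 × (665 − 52)] × 10⁻⁶ = 1007.19 + 319.25 = 1326.44 kN·m.

M_n ≈ 1330 kN·m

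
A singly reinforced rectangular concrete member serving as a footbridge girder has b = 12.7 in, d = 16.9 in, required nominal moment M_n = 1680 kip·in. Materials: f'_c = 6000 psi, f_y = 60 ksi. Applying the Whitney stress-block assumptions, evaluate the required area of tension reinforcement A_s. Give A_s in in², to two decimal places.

A_s ≈ 1.74 in²

From M_n = 0.85 f'_c a b (d − a/2):
a = d − √(d² − 2M_n/(0.85 f'_c b)) = 16.9 − √(16.9² − 2 × 1680/(0.85 × 6 × 12.7)) = 1.612 in.
A_s = 0.85 f'_c a b / f_y = 0.85 × 6 × 1.612 × 12.7 / 60 = 1.740 in².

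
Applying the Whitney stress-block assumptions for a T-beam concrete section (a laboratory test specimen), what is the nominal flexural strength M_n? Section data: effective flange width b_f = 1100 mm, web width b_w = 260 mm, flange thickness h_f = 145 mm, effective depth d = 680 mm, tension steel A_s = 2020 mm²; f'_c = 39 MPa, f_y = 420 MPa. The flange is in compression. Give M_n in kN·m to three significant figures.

Tension: T = A_s f_y = 2020 × 420 = 848400 N.
Try a within the flange: a = T/(0.85 f'_c b_f) = 848400/(0.85 × 39 × 1100) = 23.27 mm.
Since a = 23.27 ≤ h_f = 145 mm, the stress block lies entirely in the flange; analyse as a rectangular beam of width b_f.
M_n = T(d − a/2) = 848400 × (680 − 11.635) = 567.04 × 10⁶ N·mm.
M_n = 567.04 kN·m.

M_n ≈ 567 kN·m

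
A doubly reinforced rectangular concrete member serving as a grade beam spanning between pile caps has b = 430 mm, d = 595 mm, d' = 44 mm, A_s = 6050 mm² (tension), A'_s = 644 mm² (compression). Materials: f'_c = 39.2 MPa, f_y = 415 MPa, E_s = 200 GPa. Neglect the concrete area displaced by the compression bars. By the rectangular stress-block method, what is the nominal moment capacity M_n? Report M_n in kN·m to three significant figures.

Assume both tension and compression steel yield.
Net tension couple steel: A_s − A'_s = 5406 mm².
a = (A_s − A'_s) f_y / (0.85 f'_c b) = 2243490/(0.85 × 39.2 × 430) = 156.59 mm.
c = a/β₁ = 156.59/0.77 = 203.36 mm; ε'_s = 0.003(c − d')/c = 0.0024 ≥ f_y/E_s = 0.0021, so compression steel does yield.
M_n = (A_s − A'_s) f_y (d − a/2) + A'_s f_y (d − d') = [2243490 × (595 − 78.295) + 267260 × (595 − 44)] × 10⁻⁶ = 1159.22 + 147.26 = 1306.48 kN·m.

M_n ≈ 1310 kN·m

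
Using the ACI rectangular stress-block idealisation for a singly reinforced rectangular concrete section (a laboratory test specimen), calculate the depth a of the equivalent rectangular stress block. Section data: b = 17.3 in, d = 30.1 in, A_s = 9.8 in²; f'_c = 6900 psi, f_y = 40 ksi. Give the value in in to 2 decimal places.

T = A_s f_y = 9.8 × 40 = 392 kips.
a = T/(0.85 f'_c b) = 392/(0.85 × 6.9 × 17.3) = 3.86 in.

a ≈ 3.86 in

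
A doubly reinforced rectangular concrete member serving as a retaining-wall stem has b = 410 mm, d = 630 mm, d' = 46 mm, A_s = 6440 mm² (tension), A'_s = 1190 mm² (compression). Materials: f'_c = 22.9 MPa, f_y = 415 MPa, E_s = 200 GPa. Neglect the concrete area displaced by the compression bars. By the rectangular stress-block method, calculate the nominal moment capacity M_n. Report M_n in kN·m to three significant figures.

Assume both tension and compression steel yield.
Net tension couple steel: A_s − A'_s = 5250 mm².
a = (A_s − A'_s) f_y / (0.85 f'_c b) = 2178750/(0.85 × 22.9 × 410) = 273.00 mm.
c = a/β₁ = 273.00/0.85 = 321.18 mm; ε'_s = 0.003(c − d')/c = 0.0026 ≥ f_y/E_s = 0.0021, so compression steel does yield.
M_n = (A_s − A'_s) f_y (d − a/2) + A'_s f_y (d − d') = [2178750 × (630 − 136.5) + 493850 × (630 − 46)] × 10⁻⁶ = 1075.21 + 288.41 = 1363.62 kN·m.

M_n ≈ 1360 kN·m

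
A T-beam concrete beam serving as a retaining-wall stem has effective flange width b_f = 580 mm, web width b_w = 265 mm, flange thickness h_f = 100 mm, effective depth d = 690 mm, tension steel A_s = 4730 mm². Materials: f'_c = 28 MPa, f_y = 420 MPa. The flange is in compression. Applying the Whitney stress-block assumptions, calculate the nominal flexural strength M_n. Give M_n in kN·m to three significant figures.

M_n ≈ 1210 kN·m

Tension: T = A_s f_y = 4730 × 420 = 1986600 N.
Try a within the flange: a = T/(0.85 f'_c b_f) = 1986600/(0.85 × 28 × 580) = 143.91 mm.
a = 143.91 > h_f = 100 mm: the block extends into the web. Split into flange-overhang and web parts.
C_f = 0.85 f'_c (b_f − b_w) h_f = 0.85 × 28 × (580 − 265) × 100 = 749700 N.
Remaining web compression depth: a_w = (T − C_f)/(0.85 f'_c b_w) = (1986600 − 749700)/(0.85 × 28 × 265) = 196.12 mm.
M_n = C_f(d − h_f/2) + (T − C_f)(d − a_w/2) = 749700 × (690 − 50) + 1236900 × (690 − 98.06) = 479.81 + 732.17 = 1211.98 × 10⁶ N·mm.
M_n = 1211.98 kN·m.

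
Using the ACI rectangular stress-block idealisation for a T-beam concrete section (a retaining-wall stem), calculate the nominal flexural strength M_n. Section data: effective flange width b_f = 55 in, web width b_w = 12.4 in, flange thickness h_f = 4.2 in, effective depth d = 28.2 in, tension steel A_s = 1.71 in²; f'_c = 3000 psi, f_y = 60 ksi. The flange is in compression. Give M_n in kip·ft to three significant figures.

Tension: T = A_s f_y = 1.71 × 60 = 102.6 kips.
Try a within the flange: a = T/(0.85 f'_c b_f) = 102.6/(0.85 × 3 × 55) = 0.732 in.
Since a = 0.732 ≤ h_f = 4.2 in, the stress block lies entirely in the flange; analyse as a rectangular beam of width b_f.
M_n = T(d − a/2) = 102.6 × (28.2 − 0.366) = 2855.8 kip·in.
M_n = 2855.8/12 = 237.98 kip·ft.

M_n ≈ 238 kip·ft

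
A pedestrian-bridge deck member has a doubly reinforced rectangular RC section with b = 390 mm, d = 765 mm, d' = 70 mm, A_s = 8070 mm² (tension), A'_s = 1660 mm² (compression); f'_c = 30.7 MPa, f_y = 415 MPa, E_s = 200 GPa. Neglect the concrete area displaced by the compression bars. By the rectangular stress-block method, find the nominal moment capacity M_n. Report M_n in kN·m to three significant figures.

Assume both tension and compression steel yield.
Net tension couple steel: A_s − A'_s = 6410 mm².
a = (A_s − A'_s) f_y / (0.85 f'_c b) = 2660150/(0.85 × 30.7 × 390) = 261.39 mm.
c = a/β₁ = 261.39/0.831 = 314.55 mm; ε'_s = 0.003(c − d')/c = 0.0023 ≥ f_y/E_s = 0.0021, so compression steel does yield.
M_n = (A_s − A'_s) f_y (d − a/2) + A'_s f_y (d − d') = [2660150 × (765 − 130.695) + 688900 × (765 − 70)] × 10⁻⁶ = 1687.35 + 478.79 = 2166.14 kN·m.

M_n ≈ 2170 kN·m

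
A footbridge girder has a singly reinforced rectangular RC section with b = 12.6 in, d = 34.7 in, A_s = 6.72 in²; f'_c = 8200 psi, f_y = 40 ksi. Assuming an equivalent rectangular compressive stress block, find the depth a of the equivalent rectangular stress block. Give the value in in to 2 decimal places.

T = A_s f_y = 6.72 × 40 = 268.8 kips.
a = T/(0.85 f'_c b) = 268.8/(0.85 × 8.2 × 12.6) = 3.06 in.

a ≈ 3.06 in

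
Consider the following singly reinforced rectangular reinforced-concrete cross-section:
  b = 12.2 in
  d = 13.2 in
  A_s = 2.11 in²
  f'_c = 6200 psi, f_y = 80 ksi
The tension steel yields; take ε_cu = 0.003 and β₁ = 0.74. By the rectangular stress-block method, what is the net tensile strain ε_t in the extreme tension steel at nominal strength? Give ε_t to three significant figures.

ε_t ≈ 0.00816

a = A_s f_y/(0.85 f'_c b) = 2.625 in.
β₁ = 0.74, so c = a/β₁ = 2.625/0.74 = 3.547 in.
From the linear strain diagram with ε_cu = 0.003: ε_t = 0.003 (d − c)/c = 0.003 × (13.2 − 3.547)/3.547 = 0.00816.
Since ε_t ≥ 0.005, the section is tension-controlled.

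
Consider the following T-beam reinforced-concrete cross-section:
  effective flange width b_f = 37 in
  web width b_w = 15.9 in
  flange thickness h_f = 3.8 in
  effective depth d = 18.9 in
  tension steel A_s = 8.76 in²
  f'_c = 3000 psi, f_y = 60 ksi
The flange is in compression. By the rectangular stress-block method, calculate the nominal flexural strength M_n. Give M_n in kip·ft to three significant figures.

M_n ≈ 689 kip·ft

Tension: T = A_s f_y = 8.76 × 60 = 525.6 kips.
Try a within the flange: a = T/(0.85 f'_c b_f) = 525.6/(0.85 × 3 × 37) = 5.571 in.
a = 5.571 > h_f = 3.8 in: the block extends into the web. Split into flange-overhang and web parts.
C_f = 0.85 f'_c (b_f − b_w) h_f = 0.85 × 3 × (37 − 15.9) × 3.8 = 204.5 kips.
Remaining web compression depth: a_w = (T − C_f)/(0.85 f'_c b_w) = (525.6 − 204.5)/(0.85 × 3 × 15.9) = 7.920 in.
M_n = C_f(d − h_f/2) + (T − C_f)(d − a_w/2) = 204.5 × (18.9 − 1.9) + 321.1 × (18.9 − 3.96) = 3476.5 + 4797.2 = 8273.7 kip·in.
M_n = 8273.7/12 = 689.48 kip·ft.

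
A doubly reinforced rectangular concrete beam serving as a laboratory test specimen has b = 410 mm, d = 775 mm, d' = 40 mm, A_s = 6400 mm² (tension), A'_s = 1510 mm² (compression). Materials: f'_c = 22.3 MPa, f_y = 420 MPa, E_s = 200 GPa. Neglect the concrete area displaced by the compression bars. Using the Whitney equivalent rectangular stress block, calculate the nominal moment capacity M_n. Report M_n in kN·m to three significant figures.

M_n ≈ 1790 kN·m

Assume both tension and compression steel yield.
Net tension couple steel: A_s − A'_s = 4890 mm².
a = (A_s − A'_s) f_y / (0.85 f'_c b) = 2053800/(0.85 × 22.3 × 410) = 264.27 mm.
c = a/β₁ = 264.27/0.85 = 310.91 mm; ε'_s = 0.003(c − d')/c = 0.0026 ≥ f_y/E_s = 0.0021, so compression steel does yield.
M_n = (A_s − A'_s) f_y (d − a/2) + A'_s f_y (d − d') = [2053800 × (775 − 132.135) + 634200 × (775 − 40)] × 10⁻⁶ = 1320.32 + 466.14 = 1786.46 kN·m.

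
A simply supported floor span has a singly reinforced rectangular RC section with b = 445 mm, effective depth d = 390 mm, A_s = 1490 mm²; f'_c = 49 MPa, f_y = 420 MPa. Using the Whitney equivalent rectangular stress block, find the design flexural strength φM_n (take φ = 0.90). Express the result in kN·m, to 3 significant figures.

T = A_s f_y = 1490 × 420 = 625800 N = 625.8 kN.
From C = T: a = T/(0.85 f'_c b) = 625800/(0.85 × 49 × 445) = 33.76 mm.
M_n = T(d − a/2) = 625.8 kN × (390 − 16.88) mm = 233.50 kN·m.
φM_n = 0.90 × 233.50 = 210.15 kN·m.

φM_n ≈ 210 kN·m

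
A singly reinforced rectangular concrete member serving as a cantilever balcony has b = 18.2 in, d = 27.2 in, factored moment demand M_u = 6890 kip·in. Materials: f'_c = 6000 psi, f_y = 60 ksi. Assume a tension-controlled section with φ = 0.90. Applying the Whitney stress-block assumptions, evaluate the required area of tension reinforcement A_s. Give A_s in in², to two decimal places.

A_s ≈ 4.99 in²

M_n = M_u/φ = 6890/0.90 = 7655.56 kip·in.
From M_n = 0.85 f'_c a b (d − a/2):
a = d − √(d² − 2M_n/(0.85 f'_c b)) = 27.2 − √(27.2² − 2 × 7655.56/(0.85 × 6 × 18.2)) = 3.223 in.
A_s = 0.85 f'_c a b / f_y = 0.85 × 6 × 3.223 × 18.2 / 60 = 4.986 in².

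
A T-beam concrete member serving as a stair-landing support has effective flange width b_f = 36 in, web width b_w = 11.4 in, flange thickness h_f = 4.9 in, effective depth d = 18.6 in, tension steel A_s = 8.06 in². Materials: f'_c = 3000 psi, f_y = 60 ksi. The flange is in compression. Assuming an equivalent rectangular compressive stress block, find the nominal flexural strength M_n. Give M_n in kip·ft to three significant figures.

Tension: T = A_s f_y = 8.06 × 60 = 483.6 kips.
Try a within the flange: a = T/(0.85 f'_c b_f) = 483.6/(0.85 × 3 × 36) = 5.268 in.
a = 5.268 > h_f = 4.9 in: the block extends into the web. Split into flange-overhang and web parts.
C_f = 0.85 f'_c (b_f − b_w) h_f = 0.85 × 3 × (36 − 11.4) × 4.9 = 307.4 kips.
Remaining web compression depth: a_w = (T − C_f)/(0.85 f'_c b_w) = (483.6 − 307.4)/(0.85 × 3 × 11.4) = 6.061 in.
M_n = C_f(d − h_f/2) + (T − C_f)(d − a_w/2) = 307.4 × (18.6 − 2.45) + 176.2 × (18.6 − 3.0305) = 4964.5 + 2743.3 = 7707.8 kip·in.
M_n = 7707.8/12 = 642.32 kip·ft.

M_n ≈ 642 kip·ft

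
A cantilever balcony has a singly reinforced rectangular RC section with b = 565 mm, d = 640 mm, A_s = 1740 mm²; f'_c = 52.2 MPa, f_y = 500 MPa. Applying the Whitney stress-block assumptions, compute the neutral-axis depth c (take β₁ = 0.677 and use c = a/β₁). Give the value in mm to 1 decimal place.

T = A_s f_y = 1740 × 500 = 870000 N = 870 kN.
Setting C = 0.85 f'_c a b equal to T: a = 870000/(0.85 × 52.2 × 565) = 34.704 mm.
With β₁ = 0.677, c = a/β₁ = 34.704/0.677 = 51.3 mm.

c ≈ 51.3 mm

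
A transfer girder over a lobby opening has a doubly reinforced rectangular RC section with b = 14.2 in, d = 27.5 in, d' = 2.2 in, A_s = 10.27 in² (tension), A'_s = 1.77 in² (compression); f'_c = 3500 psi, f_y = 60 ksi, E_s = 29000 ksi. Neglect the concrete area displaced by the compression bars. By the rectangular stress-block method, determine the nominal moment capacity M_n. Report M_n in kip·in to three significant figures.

M_n ≈ 13600 kip·in

Assume both steels yield.
a = (A_s − A'_s) f_y/(0.85 f'_c b) = (10.27 − 1.77) × 60/(0.85 × 3.5 × 14.2) = 12.072 in.
c = a/β₁ = 12.072/0.85 = 14.202 in; ε'_s = 0.003(c − d')/c = 0.0025 ≥ ε_y = 0.0021, so the compression steel yields.
M_n = (A_s − A'_s) f_y (d − a/2) + A'_s f_y (d − d') = 510 × (27.5 − 6.036) + 106.2 × (27.5 − 2.2) = 10946.6 + 2686.9 = 13633.5 kip·in.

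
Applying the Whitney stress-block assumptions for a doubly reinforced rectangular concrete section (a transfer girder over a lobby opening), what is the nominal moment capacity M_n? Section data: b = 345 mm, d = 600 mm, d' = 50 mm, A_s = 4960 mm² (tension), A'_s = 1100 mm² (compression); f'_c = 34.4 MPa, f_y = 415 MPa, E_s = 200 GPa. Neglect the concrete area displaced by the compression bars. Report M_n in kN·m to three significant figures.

Assume both tension and compression steel yield.
Net tension couple steel: A_s − A'_s = 3860 mm².
a = (A_s − A'_s) f_y / (0.85 f'_c b) = 1601900/(0.85 × 34.4 × 345) = 158.80 mm.
c = a/β₁ = 158.80/0.804 = 197.51 mm; ε'_s = 0.003(c − d')/c = 0.0022 ≥ f_y/E_s = 0.0021, so compression steel does yield.
M_n = (A_s − A'_s) f_y (d − a/2) + A'_s f_y (d − d') = [1601900 × (600 − 79.4) + 456500 × (600 − 50)] × 10⁻⁶ = 833.95 + 251.08 = 1085.03 kN·m.

M_n ≈ 1090 kN·m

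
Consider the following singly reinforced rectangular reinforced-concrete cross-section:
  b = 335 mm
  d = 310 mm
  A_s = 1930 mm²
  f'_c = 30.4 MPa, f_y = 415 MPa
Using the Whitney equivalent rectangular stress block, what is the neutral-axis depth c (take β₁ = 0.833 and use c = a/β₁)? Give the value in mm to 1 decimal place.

c ≈ 111.1 mm

T = A_s f_y = 1930 × 415 = 800950 N = 800.95 kN.
Setting C = 0.85 f'_c a b equal to T: a = 800950/(0.85 × 30.4 × 335) = 92.527 mm.
With β₁ = 0.833, c = a/β₁ = 92.527/0.833 = 111.1 mm.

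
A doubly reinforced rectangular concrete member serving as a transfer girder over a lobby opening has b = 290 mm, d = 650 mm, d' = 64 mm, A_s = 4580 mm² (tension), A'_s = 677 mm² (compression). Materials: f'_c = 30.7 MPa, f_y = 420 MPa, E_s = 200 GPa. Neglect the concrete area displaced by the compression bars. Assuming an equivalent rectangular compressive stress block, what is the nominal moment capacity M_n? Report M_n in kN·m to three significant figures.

M_n ≈ 1050 kN·m

Assume both tension and compression steel yield.
Net tension couple steel: A_s − A'_s = 3903 mm².
a = (A_s − A'_s) f_y / (0.85 f'_c b) = 1639260/(0.85 × 30.7 × 290) = 216.62 mm.
c = a/β₁ = 216.62/0.831 = 260.67 mm; ε'_s = 0.003(c − d')/c = 0.0023 ≥ f_y/E_s = 0.0021, so compression steel does yield.
M_n = (A_s − A'_s) f_y (d − a/2) + A'_s f_y (d − d') = [1639260 × (650 − 108.31) + 284340 × (650 − 64)] × 10⁻⁶ = 887.97 + 166.62 = 1054.59 kN·m.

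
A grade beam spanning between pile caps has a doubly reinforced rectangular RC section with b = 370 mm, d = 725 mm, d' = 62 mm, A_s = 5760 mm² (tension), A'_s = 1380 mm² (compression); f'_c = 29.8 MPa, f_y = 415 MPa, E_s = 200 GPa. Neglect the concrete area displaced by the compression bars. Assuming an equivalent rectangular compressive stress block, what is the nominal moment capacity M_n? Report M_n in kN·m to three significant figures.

M_n ≈ 1520 kN·m

Assume both tension and compression steel yield.
Net tension couple steel: A_s − A'_s = 4380 mm².
a = (A_s − A'_s) f_y / (0.85 f'_c b) = 1817700/(0.85 × 29.8 × 370) = 193.95 mm.
c = a/β₁ = 193.95/0.837 = 231.72 mm; ε'_s = 0.003(c − d')/c = 0.0022 ≥ f_y/E_s = 0.0021, so compression steel does yield.
M_n = (A_s − A'_s) f_y (d − a/2) + A'_s f_y (d − d') = [1817700 × (725 − 96.975) + 572700 × (725 − 62)] × 10⁻⁶ = 1141.56 + 379.70 = 1521.26 kN·m.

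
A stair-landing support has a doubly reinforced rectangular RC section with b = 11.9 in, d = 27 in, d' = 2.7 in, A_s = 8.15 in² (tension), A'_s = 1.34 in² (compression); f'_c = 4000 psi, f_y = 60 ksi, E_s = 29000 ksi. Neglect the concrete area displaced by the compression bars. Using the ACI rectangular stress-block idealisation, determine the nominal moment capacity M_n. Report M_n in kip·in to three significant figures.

M_n ≈ 10900 kip·in

Assume both steels yield.
a = (A_s − A'_s) f_y/(0.85 f'_c b) = (8.15 − 1.34) × 60/(0.85 × 4 × 11.9) = 10.099 in.
c = a/β₁ = 10.099/0.85 = 11.881 in; ε'_s = 0.003(c − d')/c = 0.0023 ≥ ε_y = 0.0021, so the compression steel yields.
M_n = (A_s − A'_s) f_y (d − a/2) + A'_s f_y (d − d') = 408.6 × (27 − 5.0495) + 80.4 × (27 − 2.7) = 8969.0 + 1953.7 = 10922.7 kip·in.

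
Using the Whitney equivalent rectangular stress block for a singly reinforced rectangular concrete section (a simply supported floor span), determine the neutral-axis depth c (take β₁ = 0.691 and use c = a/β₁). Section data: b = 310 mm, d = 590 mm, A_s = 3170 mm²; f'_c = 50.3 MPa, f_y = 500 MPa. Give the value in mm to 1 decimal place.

c ≈ 173.1 mm

T = A_s f_y = 3170 × 500 = 1585000 N = 1585 kN.
Setting C = 0.85 f'_c a b equal to T: a = 1585000/(0.85 × 50.3 × 310) = 119.586 mm.
With β₁ = 0.691, c = a/β₁ = 119.586/0.691 = 173.1 mm.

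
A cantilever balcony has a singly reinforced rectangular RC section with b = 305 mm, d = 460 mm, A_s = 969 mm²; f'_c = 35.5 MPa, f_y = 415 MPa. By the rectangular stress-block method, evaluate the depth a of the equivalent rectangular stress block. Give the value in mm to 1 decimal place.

a ≈ 43.7 mm

T = A_s f_y = 969 × 415 = 402135 N = 402.135 kN.
Setting C = 0.85 f'_c a b equal to T: a = 402135/(0.85 × 35.5 × 305) = 43.7 mm.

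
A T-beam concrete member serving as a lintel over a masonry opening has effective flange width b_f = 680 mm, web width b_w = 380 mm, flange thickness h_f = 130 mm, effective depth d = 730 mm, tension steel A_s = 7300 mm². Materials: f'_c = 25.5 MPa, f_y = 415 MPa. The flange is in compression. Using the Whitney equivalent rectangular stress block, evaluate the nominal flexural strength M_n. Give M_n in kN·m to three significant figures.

M_n ≈ 1870 kN·m

Tension: T = A_s f_y = 7300 × 415 = 3029500 N.
Try a within the flange: a = T/(0.85 f'_c b_f) = 3029500/(0.85 × 25.5 × 680) = 205.54 mm.
a = 205.54 > h_f = 130 mm: the block extends into the web. Split into flange-overhang and web parts.
C_f = 0.85 f'_c (b_f − b_w) h_f = 0.85 × 25.5 × (680 − 380) × 130 = 845325 N.
Remaining web compression depth: a_w = (T − C_f)/(0.85 f'_c b_w) = (3029500 − 845325)/(0.85 × 25.5 × 380) = 265.18 mm.
M_n = C_f(d − h_f/2) + (T − C_f)(d − a_w/2) = 845325 × (730 − 65) + 2184175 × (730 − 132.59) = 562.14 + 1304.85 = 1866.99 × 10⁶ N·mm.
M_n = 1866.99 kN·m.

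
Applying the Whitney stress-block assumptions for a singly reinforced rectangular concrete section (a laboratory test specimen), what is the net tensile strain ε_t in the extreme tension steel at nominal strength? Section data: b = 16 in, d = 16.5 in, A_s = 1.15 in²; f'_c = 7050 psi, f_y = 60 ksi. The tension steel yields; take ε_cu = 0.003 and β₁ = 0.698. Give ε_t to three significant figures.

ε_t ≈ 0.0450

a = A_s f_y/(0.85 f'_c b) = 0.720 in.
β₁ = 0.698, so c = a/β₁ = 0.720/0.698 = 1.032 in.
From the linear strain diagram with ε_cu = 0.003: ε_t = 0.003 (d − c)/c = 0.003 × (16.5 − 1.032)/1.032 = 0.0450.
Since ε_t ≥ 0.005, the section is tension-controlled.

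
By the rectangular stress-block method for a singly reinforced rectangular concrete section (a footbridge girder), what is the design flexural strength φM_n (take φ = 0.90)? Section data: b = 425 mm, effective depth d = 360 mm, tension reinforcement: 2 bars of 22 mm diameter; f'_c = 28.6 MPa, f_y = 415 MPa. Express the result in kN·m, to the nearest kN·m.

φM_n ≈ 98 kN·m

A_s = 2 × 380 = 760 mm².
T = A_s f_y = 760 × 415 = 315400 N = 315.4 kN.
From C = T: a = T/(0.85 f'_c b) = 315400/(0.85 × 28.6 × 425) = 30.53 mm.
M_n = T(d − a/2) = 315.4 kN × (360 − 15.265) mm = 108.73 kN·m.
φM_n = 0.90 × 108.73 = 97.86 kN·m.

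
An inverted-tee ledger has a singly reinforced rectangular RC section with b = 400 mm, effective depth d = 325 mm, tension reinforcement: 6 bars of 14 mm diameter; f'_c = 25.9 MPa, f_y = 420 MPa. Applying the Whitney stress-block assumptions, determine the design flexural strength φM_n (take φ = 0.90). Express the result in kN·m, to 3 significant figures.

A_s = 6 × 154 = 924 mm².
T = A_s f_y = 924 × 420 = 388080 N = 388.08 kN.
From C = T: a = T/(0.85 f'_c b) = 388080/(0.85 × 25.9 × 400) = 44.07 mm.
M_n = T(d − a/2) = 388.08 kN × (325 − 22.035) mm = 117.57 kN·m.
φM_n = 0.90 × 117.57 = 105.81 kN·m.

φM_n ≈ 106 kN·m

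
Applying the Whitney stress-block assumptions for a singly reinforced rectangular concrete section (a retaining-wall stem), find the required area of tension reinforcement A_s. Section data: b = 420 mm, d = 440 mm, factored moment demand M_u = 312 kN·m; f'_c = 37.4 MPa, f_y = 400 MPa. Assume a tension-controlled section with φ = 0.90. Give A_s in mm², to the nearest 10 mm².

A_s ≈ 2120 mm²

M_n = M_u/φ = 312/0.90 = 346.667 kN·m.
With M_n = 0.85 f'_c a b (d − a/2), solve the quadratic for a:
a = d − √(d² − 2M_n/(0.85 f'_c b)) = 440 − √(440² − 2 × 346.667×10⁶/(0.85 × 37.4 × 420)) = 63.61 mm.
A_s = 0.85 f'_c a b / f_y = 0.85 × 37.4 × 63.61 × 420 / 400 = 2123.3 mm².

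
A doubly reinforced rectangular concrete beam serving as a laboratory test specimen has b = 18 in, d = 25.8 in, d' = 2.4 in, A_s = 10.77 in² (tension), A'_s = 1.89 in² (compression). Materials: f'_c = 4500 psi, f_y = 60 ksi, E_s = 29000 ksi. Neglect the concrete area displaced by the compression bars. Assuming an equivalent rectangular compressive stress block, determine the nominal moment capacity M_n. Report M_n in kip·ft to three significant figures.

Assume both steels yield.
a = (A_s − A'_s) f_y/(0.85 f'_c b) = (10.77 − 1.89) × 60/(0.85 × 4.5 × 18) = 7.739 in.
c = a/β₁ = 7.739/0.825 = 9.381 in; ε'_s = 0.003(c − d')/c = 0.0022 ≥ ε_y = 0.0021, so the compression steel yields.
M_n = (A_s − A'_s) f_y (d − a/2) + A'_s f_y (d − d') = 532.8 × (25.8 − 3.8695) + 113.4 × (25.8 − 2.4) = 11684.6 + 2653.6 = 14338.2 kip·in = 14338.2/12 = 1194.85 kip·ft.

M_n ≈ 1190 kip·ft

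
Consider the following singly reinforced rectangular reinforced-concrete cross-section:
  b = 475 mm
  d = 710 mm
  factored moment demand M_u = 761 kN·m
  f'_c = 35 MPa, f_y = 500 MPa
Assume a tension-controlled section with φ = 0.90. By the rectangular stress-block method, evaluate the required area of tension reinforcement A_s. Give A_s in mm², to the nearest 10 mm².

A_s ≈ 2540 mm²

M_n = M_u/φ = 761/0.90 = 845.556 kN·m.
With M_n = 0.85 f'_c a b (d − a/2), solve the quadratic for a:
a = d − √(d² − 2M_n/(0.85 f'_c b)) = 710 − √(710² − 2 × 845.556×10⁶/(0.85 × 35 × 475)) = 89.98 mm.
A_s = 0.85 f'_c a b / f_y = 0.85 × 35 × 89.98 × 475 / 500 = 2543.1 mm².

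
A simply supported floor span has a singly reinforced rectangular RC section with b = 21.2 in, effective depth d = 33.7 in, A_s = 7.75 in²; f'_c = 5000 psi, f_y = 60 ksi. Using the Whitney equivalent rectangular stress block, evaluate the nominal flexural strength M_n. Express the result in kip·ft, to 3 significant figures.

T = A_s f_y = 7.75 × 60 = 465 kips.
a = T/(0.85 f'_c b) = 465/(0.85 × 5 × 21.2) = 5.161 in.
M_n = T(d − a/2) = 465 × (33.7 − 2.5805) = 14470.6 kip·in = 14470.6/12 = 1205.88 kip·ft.

M_n ≈ 1210 kip·ft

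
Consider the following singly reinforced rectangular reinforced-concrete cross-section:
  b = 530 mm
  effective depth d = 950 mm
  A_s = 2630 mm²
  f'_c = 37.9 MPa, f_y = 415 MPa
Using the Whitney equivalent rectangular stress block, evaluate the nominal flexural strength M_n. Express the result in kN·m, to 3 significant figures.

M_n ≈ 1000 kN·m

T = A_s f_y = 2630 × 415 = 1091450 N = 1091.45 kN.
From C = T: a = T/(0.85 f'_c b) = 1091450/(0.85 × 37.9 × 530) = 63.92 mm.
M_n = T(d − a/2) = 1091.45 kN × (950 − 31.96) mm = 1001.99 kN·m.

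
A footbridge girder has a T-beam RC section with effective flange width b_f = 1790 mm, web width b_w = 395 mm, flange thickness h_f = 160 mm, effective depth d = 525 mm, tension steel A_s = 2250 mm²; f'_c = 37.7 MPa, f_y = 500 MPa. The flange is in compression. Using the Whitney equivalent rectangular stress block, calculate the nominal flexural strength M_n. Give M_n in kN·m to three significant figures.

Tension: T = A_s f_y = 2250 × 500 = 1125000 N.
Try a within the flange: a = T/(0.85 f'_c b_f) = 1125000/(0.85 × 37.7 × 1790) = 19.61 mm.
Since a = 19.61 ≤ h_f = 160 mm, the stress block lies entirely in the flange; analyse as a rectangular beam of width b_f.
M_n = T(d − a/2) = 1125000 × (525 − 9.805) = 579.59 × 10⁶ N·mm.
M_n = 579.59 kN·m.

M_n ≈ 580 kN·m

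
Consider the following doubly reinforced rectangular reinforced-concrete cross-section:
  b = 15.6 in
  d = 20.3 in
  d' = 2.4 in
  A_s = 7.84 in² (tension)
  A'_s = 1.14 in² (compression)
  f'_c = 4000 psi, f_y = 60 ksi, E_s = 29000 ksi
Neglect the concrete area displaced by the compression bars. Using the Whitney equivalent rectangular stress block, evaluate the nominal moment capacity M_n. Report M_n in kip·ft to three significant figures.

Assume both steels yield.
a = (A_s − A'_s) f_y/(0.85 f'_c b) = (7.84 − 1.14) × 60/(0.85 × 4 × 15.6) = 7.579 in.
c = a/β₁ = 7.579/0.85 = 8.916 in; ε'_s = 0.003(c − d')/c = 0.0022 ≥ ε_y = 0.0021, so the compression steel yields.
M_n = (A_s − A'_s) f_y (d − a/2) + A'_s f_y (d − d') = 402 × (20.3 − 3.7895) + 68.4 × (20.3 − 2.4) = 6637.2 + 1224.4 = 7861.6 kip·in = 7861.6/12 = 655.13 kip·ft.

M_n ≈ 655 kip·ft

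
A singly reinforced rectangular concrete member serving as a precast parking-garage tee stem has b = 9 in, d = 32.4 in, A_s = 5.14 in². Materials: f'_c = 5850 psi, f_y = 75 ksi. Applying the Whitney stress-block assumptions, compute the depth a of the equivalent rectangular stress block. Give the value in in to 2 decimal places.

T = A_s f_y = 5.14 × 75 = 385.5 kips.
a = T/(0.85 f'_c b) = 385.5/(0.85 × 5.85 × 9) = 8.61 in.

a ≈ 8.61 in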